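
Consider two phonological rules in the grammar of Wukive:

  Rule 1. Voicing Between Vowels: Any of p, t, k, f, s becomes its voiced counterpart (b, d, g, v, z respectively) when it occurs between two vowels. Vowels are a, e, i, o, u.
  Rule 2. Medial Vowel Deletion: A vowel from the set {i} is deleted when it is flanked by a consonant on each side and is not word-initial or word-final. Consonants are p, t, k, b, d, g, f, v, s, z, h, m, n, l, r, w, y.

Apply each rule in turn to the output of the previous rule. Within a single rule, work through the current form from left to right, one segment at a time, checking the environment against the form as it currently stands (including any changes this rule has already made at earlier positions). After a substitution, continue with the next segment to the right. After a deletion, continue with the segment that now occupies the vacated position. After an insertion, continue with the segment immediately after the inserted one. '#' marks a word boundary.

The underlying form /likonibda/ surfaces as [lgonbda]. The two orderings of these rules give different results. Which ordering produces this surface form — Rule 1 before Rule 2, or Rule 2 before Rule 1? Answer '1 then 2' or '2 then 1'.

1 then 2

Order 1 then 2:
  1 Voicing Between Vowels: [likonibda] → [ligonibda]
  2 Medial Vowel Deletion: [ligonibda] → [lgonbda]
  result: [lgonbda]
Order 2 then 1:
  2 Medial Vowel Deletion: [likonibda] → [lkonbda]
  1 Voicing Between Vowels: no change — [lkonbda]
  result: [lkonbda]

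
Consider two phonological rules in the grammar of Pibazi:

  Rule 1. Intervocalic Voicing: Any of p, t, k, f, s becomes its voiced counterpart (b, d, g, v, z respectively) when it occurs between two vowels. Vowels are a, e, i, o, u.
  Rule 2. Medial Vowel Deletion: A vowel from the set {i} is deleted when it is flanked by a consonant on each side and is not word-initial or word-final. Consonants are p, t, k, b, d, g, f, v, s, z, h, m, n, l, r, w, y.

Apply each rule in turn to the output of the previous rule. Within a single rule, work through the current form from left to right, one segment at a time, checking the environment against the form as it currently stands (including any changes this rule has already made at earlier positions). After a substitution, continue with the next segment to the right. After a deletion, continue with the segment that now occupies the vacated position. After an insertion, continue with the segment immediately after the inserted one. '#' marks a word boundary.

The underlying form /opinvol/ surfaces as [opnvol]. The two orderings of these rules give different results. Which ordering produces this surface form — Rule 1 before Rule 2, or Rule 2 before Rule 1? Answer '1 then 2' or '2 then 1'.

Order 1 then 2:
  1 Intervocalic Voicing: [opinvol] → [obinvol]
  2 Medial Vowel Deletion: [obinvol] → [obnvol]
  result: [obnvol]
Order 2 then 1:
  2 Medial Vowel Deletion: [opinvol] → [opnvol]
  1 Intervocalic Voicing: no change — [opnvol]
  result: [opnvol]

2 then 1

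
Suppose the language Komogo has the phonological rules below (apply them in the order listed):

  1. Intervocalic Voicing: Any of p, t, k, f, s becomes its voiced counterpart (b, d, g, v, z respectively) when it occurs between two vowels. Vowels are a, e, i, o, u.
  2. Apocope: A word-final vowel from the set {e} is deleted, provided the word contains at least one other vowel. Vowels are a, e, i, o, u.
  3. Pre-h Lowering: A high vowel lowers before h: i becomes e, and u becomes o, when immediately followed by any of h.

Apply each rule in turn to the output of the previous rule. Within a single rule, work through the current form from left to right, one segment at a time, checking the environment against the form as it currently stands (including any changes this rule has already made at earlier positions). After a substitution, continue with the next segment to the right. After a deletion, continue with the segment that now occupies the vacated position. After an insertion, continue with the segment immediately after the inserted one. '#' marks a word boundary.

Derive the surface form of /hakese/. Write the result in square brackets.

[hagez]

1 Intervocalic Voicing: [hakese] → [hageze]
2 Apocope: [hageze] → [hagez]
3 Pre-h Lowering: no change — [hagez]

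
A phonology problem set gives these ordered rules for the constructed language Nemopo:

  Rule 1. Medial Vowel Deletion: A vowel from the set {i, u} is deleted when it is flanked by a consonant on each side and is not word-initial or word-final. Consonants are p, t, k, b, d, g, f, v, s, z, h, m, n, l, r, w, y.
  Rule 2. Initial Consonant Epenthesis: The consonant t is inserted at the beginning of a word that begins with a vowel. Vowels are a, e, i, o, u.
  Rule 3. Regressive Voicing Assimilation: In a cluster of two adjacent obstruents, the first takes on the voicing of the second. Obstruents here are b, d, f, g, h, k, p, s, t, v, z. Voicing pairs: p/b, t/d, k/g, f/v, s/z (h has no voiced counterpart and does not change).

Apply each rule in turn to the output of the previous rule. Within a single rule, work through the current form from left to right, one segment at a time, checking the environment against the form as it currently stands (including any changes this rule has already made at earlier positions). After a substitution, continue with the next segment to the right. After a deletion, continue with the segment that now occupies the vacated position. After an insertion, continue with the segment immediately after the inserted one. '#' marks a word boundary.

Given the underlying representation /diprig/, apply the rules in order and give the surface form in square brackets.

Rule 1 Medial Vowel Deletion: [diprig] → [dprg]
Rule 2 Initial Consonant Epenthesis: no change — [dprg]
Rule 3 Regressive Voicing Assimilation: [dprg] → [tprg]

[tprg]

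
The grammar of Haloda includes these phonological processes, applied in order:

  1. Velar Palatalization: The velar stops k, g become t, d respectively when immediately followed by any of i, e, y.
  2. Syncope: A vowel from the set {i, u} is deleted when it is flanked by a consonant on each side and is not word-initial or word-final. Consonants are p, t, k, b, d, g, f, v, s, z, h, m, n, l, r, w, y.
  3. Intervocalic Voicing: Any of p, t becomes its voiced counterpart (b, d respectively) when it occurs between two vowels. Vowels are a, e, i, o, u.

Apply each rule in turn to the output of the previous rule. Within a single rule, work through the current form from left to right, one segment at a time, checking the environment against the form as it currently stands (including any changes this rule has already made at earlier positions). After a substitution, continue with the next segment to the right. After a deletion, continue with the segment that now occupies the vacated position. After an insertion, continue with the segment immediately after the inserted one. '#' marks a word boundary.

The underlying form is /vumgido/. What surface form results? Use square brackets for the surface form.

1 Velar Palatalization: [vumgido] → [vumdido]
2 Syncope: [vumdido] → [vmddo]
3 Intervocalic Voicing: no change — [vmddo]

[vmddo]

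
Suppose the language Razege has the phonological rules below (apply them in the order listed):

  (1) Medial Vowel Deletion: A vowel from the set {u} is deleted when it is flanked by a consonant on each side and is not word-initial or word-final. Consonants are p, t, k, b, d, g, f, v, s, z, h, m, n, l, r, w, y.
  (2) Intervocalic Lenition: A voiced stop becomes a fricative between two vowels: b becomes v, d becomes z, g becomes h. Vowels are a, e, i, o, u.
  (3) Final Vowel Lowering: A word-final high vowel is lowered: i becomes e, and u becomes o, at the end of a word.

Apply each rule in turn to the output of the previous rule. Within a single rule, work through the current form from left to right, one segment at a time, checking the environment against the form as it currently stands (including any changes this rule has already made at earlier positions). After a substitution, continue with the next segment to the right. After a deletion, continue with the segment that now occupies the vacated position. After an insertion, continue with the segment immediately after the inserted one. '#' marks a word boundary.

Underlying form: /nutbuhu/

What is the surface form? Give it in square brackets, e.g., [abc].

(1) Medial Vowel Deletion: [nutbuhu] → [ntbhu]
(2) Intervocalic Lenition: no change — [ntbhu]
(3) Final Vowel Lowering: [ntbhu] → [ntbho]

[ntbho]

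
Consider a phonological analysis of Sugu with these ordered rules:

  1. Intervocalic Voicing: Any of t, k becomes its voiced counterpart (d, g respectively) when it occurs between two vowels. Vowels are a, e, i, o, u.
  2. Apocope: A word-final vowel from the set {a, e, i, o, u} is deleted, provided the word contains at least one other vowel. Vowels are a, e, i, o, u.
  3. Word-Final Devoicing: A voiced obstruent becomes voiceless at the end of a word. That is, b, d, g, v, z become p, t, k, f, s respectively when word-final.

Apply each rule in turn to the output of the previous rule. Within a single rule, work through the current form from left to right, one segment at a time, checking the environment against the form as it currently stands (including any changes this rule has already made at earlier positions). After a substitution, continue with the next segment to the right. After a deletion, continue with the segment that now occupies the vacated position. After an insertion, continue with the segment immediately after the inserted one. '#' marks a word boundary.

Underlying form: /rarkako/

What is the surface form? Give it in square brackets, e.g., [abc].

[rarkak]

1 Intervocalic Voicing: [rarkako] → [rarkago]
2 Apocope: [rarkago] → [rarkag]
3 Word-Final Devoicing: [rarkag] → [rarkak]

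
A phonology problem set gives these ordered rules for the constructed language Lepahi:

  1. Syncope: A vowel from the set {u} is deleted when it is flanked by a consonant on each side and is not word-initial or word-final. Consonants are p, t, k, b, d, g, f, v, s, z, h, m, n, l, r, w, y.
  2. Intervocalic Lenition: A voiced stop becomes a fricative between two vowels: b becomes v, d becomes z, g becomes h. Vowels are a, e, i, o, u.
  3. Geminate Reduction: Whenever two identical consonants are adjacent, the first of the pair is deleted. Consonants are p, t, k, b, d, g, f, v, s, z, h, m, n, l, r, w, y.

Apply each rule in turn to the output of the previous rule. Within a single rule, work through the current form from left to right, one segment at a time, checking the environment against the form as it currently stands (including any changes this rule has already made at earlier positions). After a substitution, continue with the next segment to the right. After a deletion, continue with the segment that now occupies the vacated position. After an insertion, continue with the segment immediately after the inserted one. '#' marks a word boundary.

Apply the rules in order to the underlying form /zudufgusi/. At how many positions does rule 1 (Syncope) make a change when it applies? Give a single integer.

3

1 Syncope: [zudufgusi] → [zdfgsi]
2 Intervocalic Lenition: no change — [zdfgsi]
3 Geminate Reduction: no change — [zdfgsi]
Rule 1 changed 3 position(s).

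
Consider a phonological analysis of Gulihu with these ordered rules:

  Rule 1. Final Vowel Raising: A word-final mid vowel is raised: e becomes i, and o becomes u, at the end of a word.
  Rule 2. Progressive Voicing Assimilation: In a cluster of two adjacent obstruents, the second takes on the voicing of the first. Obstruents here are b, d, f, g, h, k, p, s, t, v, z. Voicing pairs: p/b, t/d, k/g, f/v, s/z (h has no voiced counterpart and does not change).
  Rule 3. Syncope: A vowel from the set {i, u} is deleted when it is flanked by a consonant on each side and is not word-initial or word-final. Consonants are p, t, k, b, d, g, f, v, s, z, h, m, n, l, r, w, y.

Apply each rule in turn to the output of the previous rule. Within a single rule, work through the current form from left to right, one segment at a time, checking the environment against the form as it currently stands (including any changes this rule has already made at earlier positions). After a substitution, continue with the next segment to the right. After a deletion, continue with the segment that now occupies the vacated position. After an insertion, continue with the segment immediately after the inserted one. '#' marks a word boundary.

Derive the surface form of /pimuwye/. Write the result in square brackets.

Rule 1 Final Vowel Raising: [pimuwye] → [pimuwyi]
Rule 2 Progressive Voicing Assimilation: no change — [pimuwyi]
Rule 3 Syncope: [pimuwyi] → [pmwyi]

[pmwyi]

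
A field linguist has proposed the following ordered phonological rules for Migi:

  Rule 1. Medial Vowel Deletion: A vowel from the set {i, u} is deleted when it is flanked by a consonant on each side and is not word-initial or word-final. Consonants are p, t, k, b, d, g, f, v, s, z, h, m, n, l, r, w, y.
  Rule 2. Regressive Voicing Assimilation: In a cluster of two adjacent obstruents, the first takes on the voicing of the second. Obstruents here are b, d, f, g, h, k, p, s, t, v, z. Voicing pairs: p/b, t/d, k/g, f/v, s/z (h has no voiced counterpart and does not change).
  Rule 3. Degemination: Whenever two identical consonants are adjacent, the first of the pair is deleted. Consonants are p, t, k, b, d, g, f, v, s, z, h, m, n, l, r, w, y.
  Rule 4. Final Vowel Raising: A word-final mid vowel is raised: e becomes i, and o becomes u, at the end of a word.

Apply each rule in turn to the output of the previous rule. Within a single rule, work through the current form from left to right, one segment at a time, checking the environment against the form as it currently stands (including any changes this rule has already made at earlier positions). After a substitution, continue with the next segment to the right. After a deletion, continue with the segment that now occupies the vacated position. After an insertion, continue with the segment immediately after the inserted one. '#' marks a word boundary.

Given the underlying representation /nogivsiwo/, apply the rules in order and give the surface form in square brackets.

[nogfswu]

Rule 1 Medial Vowel Deletion: [nogivsiwo] → [nogvswo]
Rule 2 Regressive Voicing Assimilation: [nogvswo] → [nogfswo]
Rule 3 Degemination: no change — [nogfswo]
Rule 4 Final Vowel Raising: [nogfswo] → [nogfswu]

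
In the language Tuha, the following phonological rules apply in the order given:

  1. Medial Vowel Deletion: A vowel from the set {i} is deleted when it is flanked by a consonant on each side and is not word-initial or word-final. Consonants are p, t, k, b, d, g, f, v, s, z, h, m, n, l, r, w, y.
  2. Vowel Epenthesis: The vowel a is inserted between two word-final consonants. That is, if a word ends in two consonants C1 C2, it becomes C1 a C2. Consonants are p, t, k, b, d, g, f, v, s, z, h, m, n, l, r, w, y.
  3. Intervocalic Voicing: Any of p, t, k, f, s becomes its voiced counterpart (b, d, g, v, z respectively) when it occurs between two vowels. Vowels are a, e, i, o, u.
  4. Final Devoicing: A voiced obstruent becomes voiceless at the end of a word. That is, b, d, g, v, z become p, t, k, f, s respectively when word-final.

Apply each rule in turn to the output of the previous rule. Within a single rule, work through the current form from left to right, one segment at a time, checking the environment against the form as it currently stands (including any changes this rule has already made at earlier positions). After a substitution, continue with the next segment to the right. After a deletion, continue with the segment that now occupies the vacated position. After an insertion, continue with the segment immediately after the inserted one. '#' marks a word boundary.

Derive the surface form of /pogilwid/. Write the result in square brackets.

1 Medial Vowel Deletion: [pogilwid] → [poglwd]
2 Vowel Epenthesis: [poglwd] → [poglwad]
3 Intervocalic Voicing: no change — [poglwad]
4 Final Devoicing: [poglwad] → [poglwat]

[poglwat]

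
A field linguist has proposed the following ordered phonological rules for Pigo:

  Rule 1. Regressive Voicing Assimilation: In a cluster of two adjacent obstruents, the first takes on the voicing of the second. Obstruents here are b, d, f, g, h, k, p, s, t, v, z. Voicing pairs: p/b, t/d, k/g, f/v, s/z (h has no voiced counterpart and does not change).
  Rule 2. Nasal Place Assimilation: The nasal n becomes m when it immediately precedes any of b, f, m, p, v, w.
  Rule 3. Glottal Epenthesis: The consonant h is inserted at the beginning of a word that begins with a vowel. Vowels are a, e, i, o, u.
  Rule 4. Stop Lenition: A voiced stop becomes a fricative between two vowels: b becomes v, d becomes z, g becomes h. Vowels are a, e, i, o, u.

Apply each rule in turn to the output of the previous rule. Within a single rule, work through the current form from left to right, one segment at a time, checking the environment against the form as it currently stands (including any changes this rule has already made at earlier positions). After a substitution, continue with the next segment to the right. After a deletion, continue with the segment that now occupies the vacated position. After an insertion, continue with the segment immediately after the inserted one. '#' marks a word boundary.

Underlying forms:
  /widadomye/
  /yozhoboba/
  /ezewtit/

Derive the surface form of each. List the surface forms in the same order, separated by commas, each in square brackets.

/widadomye/:
  Rule 1 Regressive Voicing Assimilation: no change — [widadomye]
  Rule 2 Nasal Place Assimilation: no change — [widadomye]
  Rule 3 Glottal Epenthesis: no change — [widadomye]
  Rule 4 Stop Lenition: [widadomye] → [wizazomye]
/yozhoboba/:
  Rule 1 Regressive Voicing Assimilation: [yozhoboba] → [yoshoboba]
  Rule 2 Nasal Place Assimilation: no change — [yoshoboba]
  Rule 3 Glottal Epenthesis: no change — [yoshoboba]
  Rule 4 Stop Lenition: [yoshoboba] → [yoshovova]
/ezewtit/:
  Rule 1 Regressive Voicing Assimilation: no change — [ezewtit]
  Rule 2 Nasal Place Assimilation: no change — [ezewtit]
  Rule 3 Glottal Epenthesis: [ezewtit] → [hezewtit]
  Rule 4 Stop Lenition: no change — [hezewtit]

[wizazomye], [yoshovova], [hezewtit]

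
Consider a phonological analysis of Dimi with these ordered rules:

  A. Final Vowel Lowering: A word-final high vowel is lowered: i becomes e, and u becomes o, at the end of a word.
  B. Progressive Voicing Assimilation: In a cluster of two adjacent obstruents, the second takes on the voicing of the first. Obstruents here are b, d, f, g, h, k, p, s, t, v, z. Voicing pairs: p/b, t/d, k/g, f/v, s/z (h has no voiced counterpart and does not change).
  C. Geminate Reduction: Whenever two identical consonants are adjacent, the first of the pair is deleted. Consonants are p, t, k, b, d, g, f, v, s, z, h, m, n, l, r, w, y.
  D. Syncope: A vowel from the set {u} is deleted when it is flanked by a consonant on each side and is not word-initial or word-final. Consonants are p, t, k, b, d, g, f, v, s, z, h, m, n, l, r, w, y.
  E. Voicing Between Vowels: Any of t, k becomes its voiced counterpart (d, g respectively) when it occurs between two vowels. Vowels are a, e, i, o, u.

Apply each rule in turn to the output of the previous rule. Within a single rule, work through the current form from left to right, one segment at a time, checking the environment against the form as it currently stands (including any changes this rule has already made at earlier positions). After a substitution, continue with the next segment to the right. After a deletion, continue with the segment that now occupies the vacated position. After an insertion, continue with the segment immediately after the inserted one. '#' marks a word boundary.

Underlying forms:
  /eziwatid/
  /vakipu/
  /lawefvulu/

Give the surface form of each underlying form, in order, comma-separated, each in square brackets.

/eziwatid/:
  A Final Vowel Lowering: no change — [eziwatid]
  B Progressive Voicing Assimilation: no change — [eziwatid]
  C Geminate Reduction: no change — [eziwatid]
  D Syncope: no change — [eziwatid]
  E Voicing Between Vowels: [eziwatid] → [eziwadid]
/vakipu/:
  A Final Vowel Lowering: [vakipu] → [vakipo]
  B Progressive Voicing Assimilation: no change — [vakipo]
  C Geminate Reduction: no change — [vakipo]
  D Syncope: no change — [vakipo]
  E Voicing Between Vowels: [vakipo] → [vagipo]
/lawefvulu/:
  A Final Vowel Lowering: [lawefvulu] → [lawefvulo]
  B Progressive Voicing Assimilation: [lawefvulo] → [laweffulo]
  C Geminate Reduction: [laweffulo] → [lawefulo]
  D Syncope: [lawefulo] → [laweflo]
  E Voicing Between Vowels: no change — [laweflo]

[eziwadid], [vagipo], [laweflo]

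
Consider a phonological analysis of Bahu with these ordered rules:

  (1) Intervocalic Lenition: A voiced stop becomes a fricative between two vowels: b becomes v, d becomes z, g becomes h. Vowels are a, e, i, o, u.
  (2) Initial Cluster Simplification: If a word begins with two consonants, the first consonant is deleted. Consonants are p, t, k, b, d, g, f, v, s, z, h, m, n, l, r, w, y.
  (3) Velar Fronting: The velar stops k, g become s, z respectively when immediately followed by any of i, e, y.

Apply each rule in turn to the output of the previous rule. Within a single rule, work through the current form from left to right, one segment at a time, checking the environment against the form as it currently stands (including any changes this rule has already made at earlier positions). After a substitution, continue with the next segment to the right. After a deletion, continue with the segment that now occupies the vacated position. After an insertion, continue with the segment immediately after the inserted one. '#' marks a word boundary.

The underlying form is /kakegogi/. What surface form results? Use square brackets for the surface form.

(1) Intervocalic Lenition: [kakegogi] → [kakehohi]
(2) Initial Cluster Simplification: no change — [kakehohi]
(3) Velar Fronting: [kakehohi] → [kasehohi]

[kasehohi]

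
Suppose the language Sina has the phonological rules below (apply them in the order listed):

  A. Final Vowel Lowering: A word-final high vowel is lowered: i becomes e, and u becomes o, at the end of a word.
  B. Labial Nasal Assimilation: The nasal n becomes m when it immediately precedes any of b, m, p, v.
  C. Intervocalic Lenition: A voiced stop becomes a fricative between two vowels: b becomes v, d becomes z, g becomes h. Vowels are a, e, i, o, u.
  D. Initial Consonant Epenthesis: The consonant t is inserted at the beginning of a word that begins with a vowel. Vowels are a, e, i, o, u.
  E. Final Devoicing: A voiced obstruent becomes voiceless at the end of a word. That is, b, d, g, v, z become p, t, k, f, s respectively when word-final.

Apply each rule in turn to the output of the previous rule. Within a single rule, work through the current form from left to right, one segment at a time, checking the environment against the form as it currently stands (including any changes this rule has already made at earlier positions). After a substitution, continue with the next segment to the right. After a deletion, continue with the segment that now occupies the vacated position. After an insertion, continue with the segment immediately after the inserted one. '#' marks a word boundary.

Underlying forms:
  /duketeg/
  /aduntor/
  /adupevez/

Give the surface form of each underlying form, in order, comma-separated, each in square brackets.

[duketek], [tazuntor], [tazupeves]

/duketeg/:
  A Final Vowel Lowering: no change — [duketeg]
  B Labial Nasal Assimilation: no change — [duketeg]
  C Intervocalic Lenition: no change — [duketeg]
  D Initial Consonant Epenthesis: no change — [duketeg]
  E Final Devoicing: [duketeg] → [duketek]
/aduntor/:
  A Final Vowel Lowering: no change — [aduntor]
  B Labial Nasal Assimilation: no change — [aduntor]
  C Intervocalic Lenition: [aduntor] → [azuntor]
  D Initial Consonant Epenthesis: [azuntor] → [tazuntor]
  E Final Devoicing: no change — [tazuntor]
/adupevez/:
  A Final Vowel Lowering: no change — [adupevez]
  B Labial Nasal Assimilation: no change — [adupevez]
  C Intervocalic Lenition: [adupevez] → [azupevez]
  D Initial Consonant Epenthesis: [azupevez] → [tazupevez]
  E Final Devoicing: [tazupevez] → [tazupeves]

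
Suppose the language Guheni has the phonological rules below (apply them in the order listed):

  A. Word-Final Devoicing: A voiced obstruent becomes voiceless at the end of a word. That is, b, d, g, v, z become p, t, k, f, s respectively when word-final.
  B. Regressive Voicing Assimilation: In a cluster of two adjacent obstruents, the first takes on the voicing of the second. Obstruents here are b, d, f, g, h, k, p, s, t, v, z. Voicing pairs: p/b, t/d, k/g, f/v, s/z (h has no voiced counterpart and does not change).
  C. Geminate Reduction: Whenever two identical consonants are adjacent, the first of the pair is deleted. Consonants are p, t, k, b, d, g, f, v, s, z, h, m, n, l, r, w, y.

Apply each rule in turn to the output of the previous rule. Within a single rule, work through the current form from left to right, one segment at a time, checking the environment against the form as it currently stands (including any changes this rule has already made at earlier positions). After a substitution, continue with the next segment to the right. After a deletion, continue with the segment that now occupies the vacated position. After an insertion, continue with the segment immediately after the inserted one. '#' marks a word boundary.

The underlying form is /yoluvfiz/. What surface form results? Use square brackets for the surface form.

A Word-Final Devoicing: [yoluvfiz] → [yoluvfis]
B Regressive Voicing Assimilation: [yoluvfis] → [yoluffis]
C Geminate Reduction: [yoluffis] → [yolufis]

[yolufis]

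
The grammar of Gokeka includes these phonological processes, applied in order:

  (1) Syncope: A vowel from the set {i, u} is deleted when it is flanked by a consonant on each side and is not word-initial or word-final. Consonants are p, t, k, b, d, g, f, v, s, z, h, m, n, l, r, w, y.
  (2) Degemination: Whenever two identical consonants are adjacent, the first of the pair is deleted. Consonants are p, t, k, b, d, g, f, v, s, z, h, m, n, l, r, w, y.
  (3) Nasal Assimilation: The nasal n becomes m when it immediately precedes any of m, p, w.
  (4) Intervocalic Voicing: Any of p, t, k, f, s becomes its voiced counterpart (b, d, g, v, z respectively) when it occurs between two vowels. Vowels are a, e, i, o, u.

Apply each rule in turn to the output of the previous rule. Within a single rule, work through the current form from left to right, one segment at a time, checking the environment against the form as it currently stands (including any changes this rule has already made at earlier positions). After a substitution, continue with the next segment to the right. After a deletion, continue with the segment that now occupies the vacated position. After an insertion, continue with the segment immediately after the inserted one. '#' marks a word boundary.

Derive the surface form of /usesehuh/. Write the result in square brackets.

(1) Syncope: [usesehuh] → [usesehh]
(2) Degemination: [usesehh] → [useseh]
(3) Nasal Assimilation: no change — [useseh]
(4) Intervocalic Voicing: [useseh] → [uzezeh]

[uzezeh]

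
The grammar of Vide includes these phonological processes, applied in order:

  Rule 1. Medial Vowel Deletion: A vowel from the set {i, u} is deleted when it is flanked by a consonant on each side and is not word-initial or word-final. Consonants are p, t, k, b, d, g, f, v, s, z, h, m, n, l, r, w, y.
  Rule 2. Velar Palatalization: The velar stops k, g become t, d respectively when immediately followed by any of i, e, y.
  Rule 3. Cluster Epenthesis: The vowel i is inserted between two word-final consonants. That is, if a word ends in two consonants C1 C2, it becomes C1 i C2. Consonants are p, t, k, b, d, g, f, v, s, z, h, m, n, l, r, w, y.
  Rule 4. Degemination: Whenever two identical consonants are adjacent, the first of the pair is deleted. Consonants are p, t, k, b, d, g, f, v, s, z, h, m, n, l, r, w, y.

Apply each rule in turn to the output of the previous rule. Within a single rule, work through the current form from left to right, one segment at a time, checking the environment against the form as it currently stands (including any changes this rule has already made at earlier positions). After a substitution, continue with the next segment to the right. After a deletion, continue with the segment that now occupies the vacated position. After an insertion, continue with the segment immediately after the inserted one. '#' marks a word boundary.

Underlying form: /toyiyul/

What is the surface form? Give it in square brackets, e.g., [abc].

[toyil]

Rule 1 Medial Vowel Deletion: [toyiyul] → [toyyl]
Rule 2 Velar Palatalization: no change — [toyyl]
Rule 3 Cluster Epenthesis: [toyyl] → [toyyil]
Rule 4 Degemination: [toyyil] → [toyil]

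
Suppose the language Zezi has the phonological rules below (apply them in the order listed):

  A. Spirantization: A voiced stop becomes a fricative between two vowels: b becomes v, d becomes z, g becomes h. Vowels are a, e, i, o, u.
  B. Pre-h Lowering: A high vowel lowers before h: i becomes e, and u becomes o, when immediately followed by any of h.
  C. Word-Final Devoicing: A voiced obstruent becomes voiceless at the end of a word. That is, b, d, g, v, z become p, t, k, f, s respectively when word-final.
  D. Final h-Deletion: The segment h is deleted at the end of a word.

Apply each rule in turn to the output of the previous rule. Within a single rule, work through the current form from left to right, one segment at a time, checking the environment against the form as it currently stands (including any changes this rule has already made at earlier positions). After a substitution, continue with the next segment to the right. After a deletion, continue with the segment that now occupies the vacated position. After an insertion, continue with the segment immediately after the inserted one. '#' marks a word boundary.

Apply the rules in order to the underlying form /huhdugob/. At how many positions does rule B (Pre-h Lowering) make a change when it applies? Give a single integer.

2

A Spirantization: [huhdugob] → [huhduhob]
B Pre-h Lowering: [huhduhob] → [hohdohob]
C Word-Final Devoicing: [hohdohob] → [hohdohop]
D Final h-Deletion: no change — [hohdohop]
Rule B changed 2 position(s).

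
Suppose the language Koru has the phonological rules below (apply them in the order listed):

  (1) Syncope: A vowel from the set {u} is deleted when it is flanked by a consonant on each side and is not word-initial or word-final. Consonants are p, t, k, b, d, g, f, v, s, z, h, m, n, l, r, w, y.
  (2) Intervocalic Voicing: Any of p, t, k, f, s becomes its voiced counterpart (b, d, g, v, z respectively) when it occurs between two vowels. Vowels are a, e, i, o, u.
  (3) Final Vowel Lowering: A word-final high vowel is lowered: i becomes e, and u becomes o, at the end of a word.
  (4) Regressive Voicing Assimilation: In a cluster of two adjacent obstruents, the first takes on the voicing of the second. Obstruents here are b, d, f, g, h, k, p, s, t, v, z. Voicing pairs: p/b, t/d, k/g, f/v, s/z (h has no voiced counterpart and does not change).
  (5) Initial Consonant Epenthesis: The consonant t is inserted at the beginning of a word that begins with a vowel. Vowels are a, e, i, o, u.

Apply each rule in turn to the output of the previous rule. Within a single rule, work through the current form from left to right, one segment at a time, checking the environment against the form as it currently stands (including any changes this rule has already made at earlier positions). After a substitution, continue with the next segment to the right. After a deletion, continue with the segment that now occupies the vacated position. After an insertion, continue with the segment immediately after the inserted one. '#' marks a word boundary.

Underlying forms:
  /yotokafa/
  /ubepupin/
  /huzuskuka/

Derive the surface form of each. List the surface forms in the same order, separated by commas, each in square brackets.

/yotokafa/:
  (1) Syncope: no change — [yotokafa]
  (2) Intervocalic Voicing: [yotokafa] → [yodogava]
  (3) Final Vowel Lowering: no change — [yodogava]
  (4) Regressive Voicing Assimilation: no change — [yodogava]
  (5) Initial Consonant Epenthesis: no change — [yodogava]
/ubepupin/:
  (1) Syncope: [ubepupin] → [ubeppin]
  (2) Intervocalic Voicing: no change — [ubeppin]
  (3) Final Vowel Lowering: no change — [ubeppin]
  (4) Regressive Voicing Assimilation: no change — [ubeppin]
  (5) Initial Consonant Epenthesis: [ubeppin] → [tubeppin]
/huzuskuka/:
  (1) Syncope: [huzuskuka] → [hzskka]
  (2) Intervocalic Voicing: no change — [hzskka]
  (3) Final Vowel Lowering: no change — [hzskka]
  (4) Regressive Voicing Assimilation: [hzskka] → [hsskka]
  (5) Initial Consonant Epenthesis: no change — [hsskka]

[yodogava], [tubeppin], [hsskka]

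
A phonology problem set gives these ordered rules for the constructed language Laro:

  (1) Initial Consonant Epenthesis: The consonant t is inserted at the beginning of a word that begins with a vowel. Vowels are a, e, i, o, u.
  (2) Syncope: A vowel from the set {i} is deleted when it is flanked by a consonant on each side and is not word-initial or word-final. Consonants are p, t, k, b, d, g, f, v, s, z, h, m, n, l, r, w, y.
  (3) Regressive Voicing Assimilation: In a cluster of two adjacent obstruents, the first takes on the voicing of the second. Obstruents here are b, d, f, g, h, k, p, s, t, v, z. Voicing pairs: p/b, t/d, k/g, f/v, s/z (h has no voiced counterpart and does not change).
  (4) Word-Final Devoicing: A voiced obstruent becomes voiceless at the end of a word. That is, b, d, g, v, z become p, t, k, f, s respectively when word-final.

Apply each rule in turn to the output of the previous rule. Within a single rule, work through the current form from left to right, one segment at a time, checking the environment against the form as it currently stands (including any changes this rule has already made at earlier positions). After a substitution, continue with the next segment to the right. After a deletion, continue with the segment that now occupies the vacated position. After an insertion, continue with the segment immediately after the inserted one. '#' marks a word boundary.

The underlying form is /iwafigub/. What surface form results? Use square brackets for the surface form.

[twavgup]

(1) Initial Consonant Epenthesis: [iwafigub] → [tiwafigub]
(2) Syncope: [tiwafigub] → [twafgub]
(3) Regressive Voicing Assimilation: [twafgub] → [twavgub]
(4) Word-Final Devoicing: [twavgub] → [twavgup]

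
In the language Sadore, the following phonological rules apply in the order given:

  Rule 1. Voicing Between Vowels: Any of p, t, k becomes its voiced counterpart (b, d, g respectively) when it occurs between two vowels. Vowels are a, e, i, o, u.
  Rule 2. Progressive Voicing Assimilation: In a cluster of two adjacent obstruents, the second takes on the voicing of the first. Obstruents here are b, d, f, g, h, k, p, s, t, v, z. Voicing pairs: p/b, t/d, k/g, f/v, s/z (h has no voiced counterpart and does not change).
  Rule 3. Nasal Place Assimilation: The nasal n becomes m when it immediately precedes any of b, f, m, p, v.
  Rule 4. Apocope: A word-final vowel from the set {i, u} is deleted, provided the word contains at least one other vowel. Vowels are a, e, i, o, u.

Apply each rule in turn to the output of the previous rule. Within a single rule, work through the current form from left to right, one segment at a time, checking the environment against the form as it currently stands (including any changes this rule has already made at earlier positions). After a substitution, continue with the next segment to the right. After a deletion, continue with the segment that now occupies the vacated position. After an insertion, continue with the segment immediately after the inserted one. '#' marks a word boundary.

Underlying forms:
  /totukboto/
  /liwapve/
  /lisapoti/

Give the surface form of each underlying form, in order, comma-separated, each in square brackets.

/totukboto/:
  Rule 1 Voicing Between Vowels: [totukboto] → [todukbodo]
  Rule 2 Progressive Voicing Assimilation: [todukbodo] → [todukpodo]
  Rule 3 Nasal Place Assimilation: no change — [todukpodo]
  Rule 4 Apocope: no change — [todukpodo]
/liwapve/:
  Rule 1 Voicing Between Vowels: no change — [liwapve]
  Rule 2 Progressive Voicing Assimilation: [liwapve] → [liwapfe]
  Rule 3 Nasal Place Assimilation: no change — [liwapfe]
  Rule 4 Apocope: no change — [liwapfe]
/lisapoti/:
  Rule 1 Voicing Between Vowels: [lisapoti] → [lisabodi]
  Rule 2 Progressive Voicing Assimilation: no change — [lisabodi]
  Rule 3 Nasal Place Assimilation: no change — [lisabodi]
  Rule 4 Apocope: [lisabodi] → [lisabod]

[todukpodo], [liwapfe], [lisabod]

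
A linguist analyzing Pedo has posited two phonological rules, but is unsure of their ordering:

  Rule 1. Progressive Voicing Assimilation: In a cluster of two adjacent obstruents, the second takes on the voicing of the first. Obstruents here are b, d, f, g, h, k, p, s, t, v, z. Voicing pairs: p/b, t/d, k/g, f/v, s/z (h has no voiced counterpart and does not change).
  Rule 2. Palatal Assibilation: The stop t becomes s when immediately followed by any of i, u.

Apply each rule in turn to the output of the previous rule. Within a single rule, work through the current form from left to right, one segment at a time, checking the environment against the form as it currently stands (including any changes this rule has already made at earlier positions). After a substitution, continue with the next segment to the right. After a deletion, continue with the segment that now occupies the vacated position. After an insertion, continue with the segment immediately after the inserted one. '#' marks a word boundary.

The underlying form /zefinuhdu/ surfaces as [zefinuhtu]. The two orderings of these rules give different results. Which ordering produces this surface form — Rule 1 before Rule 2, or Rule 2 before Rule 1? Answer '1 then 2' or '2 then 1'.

2 then 1

Order 1 then 2:
  1 Progressive Voicing Assimilation: [zefinuhdu] → [zefinuhtu]
  2 Palatal Assibilation: [zefinuhtu] → [zefinuhsu]
  result: [zefinuhsu]
Order 2 then 1:
  2 Palatal Assibilation: no change — [zefinuhdu]
  1 Progressive Voicing Assimilation: [zefinuhdu] → [zefinuhtu]
  result: [zefinuhtu]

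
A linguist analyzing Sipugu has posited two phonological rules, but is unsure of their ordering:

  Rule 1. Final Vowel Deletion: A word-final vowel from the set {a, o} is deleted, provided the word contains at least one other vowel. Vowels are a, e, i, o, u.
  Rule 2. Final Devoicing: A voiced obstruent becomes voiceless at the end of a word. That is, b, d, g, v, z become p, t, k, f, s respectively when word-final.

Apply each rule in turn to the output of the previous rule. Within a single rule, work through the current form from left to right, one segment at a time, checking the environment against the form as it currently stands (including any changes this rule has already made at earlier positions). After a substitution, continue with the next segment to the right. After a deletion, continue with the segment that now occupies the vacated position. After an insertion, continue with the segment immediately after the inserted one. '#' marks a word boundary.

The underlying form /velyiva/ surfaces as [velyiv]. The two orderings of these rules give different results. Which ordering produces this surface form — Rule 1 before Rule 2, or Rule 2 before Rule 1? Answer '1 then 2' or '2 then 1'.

Order 1 then 2:
  1 Final Vowel Deletion: [velyiva] → [velyiv]
  2 Final Devoicing: [velyiv] → [velyif]
  result: [velyif]
Order 2 then 1:
  2 Final Devoicing: no change — [velyiva]
  1 Final Vowel Deletion: [velyiva] → [velyiv]
  result: [velyiv]

2 then 1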